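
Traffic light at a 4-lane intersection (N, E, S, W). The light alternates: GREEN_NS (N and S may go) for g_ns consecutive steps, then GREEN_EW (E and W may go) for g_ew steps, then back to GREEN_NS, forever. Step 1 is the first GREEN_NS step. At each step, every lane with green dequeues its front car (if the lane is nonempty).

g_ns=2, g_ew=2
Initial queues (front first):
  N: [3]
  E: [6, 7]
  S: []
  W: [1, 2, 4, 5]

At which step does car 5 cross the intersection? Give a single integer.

Step 1 [NS]: N:car3-GO,E:wait,S:empty,W:wait | queues: N=0 E=2 S=0 W=4
Step 2 [NS]: N:empty,E:wait,S:empty,W:wait | queues: N=0 E=2 S=0 W=4
Step 3 [EW]: N:wait,E:car6-GO,S:wait,W:car1-GO | queues: N=0 E=1 S=0 W=3
Step 4 [EW]: N:wait,E:car7-GO,S:wait,W:car2-GO | queues: N=0 E=0 S=0 W=2
Step 5 [NS]: N:empty,E:wait,S:empty,W:wait | queues: N=0 E=0 S=0 W=2
Step 6 [NS]: N:empty,E:wait,S:empty,W:wait | queues: N=0 E=0 S=0 W=2
Step 7 [EW]: N:wait,E:empty,S:wait,W:car4-GO | queues: N=0 E=0 S=0 W=1
Step 8 [EW]: N:wait,E:empty,S:wait,W:car5-GO | queues: N=0 E=0 S=0 W=0
Car 5 crosses at step 8

8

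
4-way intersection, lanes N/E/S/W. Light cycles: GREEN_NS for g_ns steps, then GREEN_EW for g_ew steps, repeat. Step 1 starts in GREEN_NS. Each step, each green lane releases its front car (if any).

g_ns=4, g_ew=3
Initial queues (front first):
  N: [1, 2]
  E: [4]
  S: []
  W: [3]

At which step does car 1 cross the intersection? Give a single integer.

Step 1 [NS]: N:car1-GO,E:wait,S:empty,W:wait | queues: N=1 E=1 S=0 W=1
Step 2 [NS]: N:car2-GO,E:wait,S:empty,W:wait | queues: N=0 E=1 S=0 W=1
Step 3 [NS]: N:empty,E:wait,S:empty,W:wait | queues: N=0 E=1 S=0 W=1
Step 4 [NS]: N:empty,E:wait,S:empty,W:wait | queues: N=0 E=1 S=0 W=1
Step 5 [EW]: N:wait,E:car4-GO,S:wait,W:car3-GO | queues: N=0 E=0 S=0 W=0
Car 1 crosses at step 1

1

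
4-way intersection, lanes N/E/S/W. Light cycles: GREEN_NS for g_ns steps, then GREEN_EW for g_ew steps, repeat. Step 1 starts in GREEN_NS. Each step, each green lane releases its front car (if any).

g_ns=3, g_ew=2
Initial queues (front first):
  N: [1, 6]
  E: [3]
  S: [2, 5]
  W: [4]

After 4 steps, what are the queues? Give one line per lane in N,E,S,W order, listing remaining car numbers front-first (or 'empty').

Step 1 [NS]: N:car1-GO,E:wait,S:car2-GO,W:wait | queues: N=1 E=1 S=1 W=1
Step 2 [NS]: N:car6-GO,E:wait,S:car5-GO,W:wait | queues: N=0 E=1 S=0 W=1
Step 3 [NS]: N:empty,E:wait,S:empty,W:wait | queues: N=0 E=1 S=0 W=1
Step 4 [EW]: N:wait,E:car3-GO,S:wait,W:car4-GO | queues: N=0 E=0 S=0 W=0

N: empty
E: empty
S: empty
W: empty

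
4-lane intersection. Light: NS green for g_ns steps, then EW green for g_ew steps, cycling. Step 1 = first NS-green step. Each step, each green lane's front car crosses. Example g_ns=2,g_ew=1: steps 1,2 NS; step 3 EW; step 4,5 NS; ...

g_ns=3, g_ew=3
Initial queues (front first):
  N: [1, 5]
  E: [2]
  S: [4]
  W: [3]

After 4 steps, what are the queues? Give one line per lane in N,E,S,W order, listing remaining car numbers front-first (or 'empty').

Step 1 [NS]: N:car1-GO,E:wait,S:car4-GO,W:wait | queues: N=1 E=1 S=0 W=1
Step 2 [NS]: N:car5-GO,E:wait,S:empty,W:wait | queues: N=0 E=1 S=0 W=1
Step 3 [NS]: N:empty,E:wait,S:empty,W:wait | queues: N=0 E=1 S=0 W=1
Step 4 [EW]: N:wait,E:car2-GO,S:wait,W:car3-GO | queues: N=0 E=0 S=0 W=0

N: empty
E: empty
S: empty
W: empty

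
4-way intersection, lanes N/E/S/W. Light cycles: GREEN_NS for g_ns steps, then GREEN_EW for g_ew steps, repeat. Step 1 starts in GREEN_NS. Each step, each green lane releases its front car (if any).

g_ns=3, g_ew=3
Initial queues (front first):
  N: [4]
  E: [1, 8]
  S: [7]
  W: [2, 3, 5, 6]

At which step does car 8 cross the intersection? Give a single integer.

Step 1 [NS]: N:car4-GO,E:wait,S:car7-GO,W:wait | queues: N=0 E=2 S=0 W=4
Step 2 [NS]: N:empty,E:wait,S:empty,W:wait | queues: N=0 E=2 S=0 W=4
Step 3 [NS]: N:empty,E:wait,S:empty,W:wait | queues: N=0 E=2 S=0 W=4
Step 4 [EW]: N:wait,E:car1-GO,S:wait,W:car2-GO | queues: N=0 E=1 S=0 W=3
Step 5 [EW]: N:wait,E:car8-GO,S:wait,W:car3-GO | queues: N=0 E=0 S=0 W=2
Step 6 [EW]: N:wait,E:empty,S:wait,W:car5-GO | queues: N=0 E=0 S=0 W=1
Step 7 [NS]: N:empty,E:wait,S:empty,W:wait | queues: N=0 E=0 S=0 W=1
Step 8 [NS]: N:empty,E:wait,S:empty,W:wait | queues: N=0 E=0 S=0 W=1
Step 9 [NS]: N:empty,E:wait,S:empty,W:wait | queues: N=0 E=0 S=0 W=1
Step 10 [EW]: N:wait,E:empty,S:wait,W:car6-GO | queues: N=0 E=0 S=0 W=0
Car 8 crosses at step 5

5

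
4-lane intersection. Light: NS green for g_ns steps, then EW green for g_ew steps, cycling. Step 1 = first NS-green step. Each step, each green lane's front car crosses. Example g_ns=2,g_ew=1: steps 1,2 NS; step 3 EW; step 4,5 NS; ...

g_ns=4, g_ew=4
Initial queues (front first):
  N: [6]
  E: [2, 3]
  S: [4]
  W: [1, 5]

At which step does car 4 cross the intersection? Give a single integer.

Step 1 [NS]: N:car6-GO,E:wait,S:car4-GO,W:wait | queues: N=0 E=2 S=0 W=2
Step 2 [NS]: N:empty,E:wait,S:empty,W:wait | queues: N=0 E=2 S=0 W=2
Step 3 [NS]: N:empty,E:wait,S:empty,W:wait | queues: N=0 E=2 S=0 W=2
Step 4 [NS]: N:empty,E:wait,S:empty,W:wait | queues: N=0 E=2 S=0 W=2
Step 5 [EW]: N:wait,E:car2-GO,S:wait,W:car1-GO | queues: N=0 E=1 S=0 W=1
Step 6 [EW]: N:wait,E:car3-GO,S:wait,W:car5-GO | queues: N=0 E=0 S=0 W=0
Car 4 crosses at step 1

1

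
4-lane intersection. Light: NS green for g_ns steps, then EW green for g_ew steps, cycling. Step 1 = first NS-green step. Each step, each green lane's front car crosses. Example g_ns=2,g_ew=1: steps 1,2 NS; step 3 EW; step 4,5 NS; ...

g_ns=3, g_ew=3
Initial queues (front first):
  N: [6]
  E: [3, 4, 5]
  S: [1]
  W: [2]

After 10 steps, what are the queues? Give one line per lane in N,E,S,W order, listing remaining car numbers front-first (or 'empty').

Step 1 [NS]: N:car6-GO,E:wait,S:car1-GO,W:wait | queues: N=0 E=3 S=0 W=1
Step 2 [NS]: N:empty,E:wait,S:empty,W:wait | queues: N=0 E=3 S=0 W=1
Step 3 [NS]: N:empty,E:wait,S:empty,W:wait | queues: N=0 E=3 S=0 W=1
Step 4 [EW]: N:wait,E:car3-GO,S:wait,W:car2-GO | queues: N=0 E=2 S=0 W=0
Step 5 [EW]: N:wait,E:car4-GO,S:wait,W:empty | queues: N=0 E=1 S=0 W=0
Step 6 [EW]: N:wait,E:car5-GO,S:wait,W:empty | queues: N=0 E=0 S=0 W=0

N: empty
E: empty
S: empty
W: empty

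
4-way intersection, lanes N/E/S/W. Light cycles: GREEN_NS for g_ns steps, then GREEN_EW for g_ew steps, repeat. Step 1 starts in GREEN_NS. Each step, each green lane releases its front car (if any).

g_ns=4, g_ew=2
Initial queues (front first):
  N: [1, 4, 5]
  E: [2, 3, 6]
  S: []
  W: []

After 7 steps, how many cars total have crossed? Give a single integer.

Step 1 [NS]: N:car1-GO,E:wait,S:empty,W:wait | queues: N=2 E=3 S=0 W=0
Step 2 [NS]: N:car4-GO,E:wait,S:empty,W:wait | queues: N=1 E=3 S=0 W=0
Step 3 [NS]: N:car5-GO,E:wait,S:empty,W:wait | queues: N=0 E=3 S=0 W=0
Step 4 [NS]: N:empty,E:wait,S:empty,W:wait | queues: N=0 E=3 S=0 W=0
Step 5 [EW]: N:wait,E:car2-GO,S:wait,W:empty | queues: N=0 E=2 S=0 W=0
Step 6 [EW]: N:wait,E:car3-GO,S:wait,W:empty | queues: N=0 E=1 S=0 W=0
Step 7 [NS]: N:empty,E:wait,S:empty,W:wait | queues: N=0 E=1 S=0 W=0
Cars crossed by step 7: 5

Answer: 5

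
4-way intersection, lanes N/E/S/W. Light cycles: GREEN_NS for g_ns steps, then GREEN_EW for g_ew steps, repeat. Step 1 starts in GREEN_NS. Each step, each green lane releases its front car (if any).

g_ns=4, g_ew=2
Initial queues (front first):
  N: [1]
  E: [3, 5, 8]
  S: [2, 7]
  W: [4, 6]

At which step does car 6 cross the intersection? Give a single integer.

Step 1 [NS]: N:car1-GO,E:wait,S:car2-GO,W:wait | queues: N=0 E=3 S=1 W=2
Step 2 [NS]: N:empty,E:wait,S:car7-GO,W:wait | queues: N=0 E=3 S=0 W=2
Step 3 [NS]: N:empty,E:wait,S:empty,W:wait | queues: N=0 E=3 S=0 W=2
Step 4 [NS]: N:empty,E:wait,S:empty,W:wait | queues: N=0 E=3 S=0 W=2
Step 5 [EW]: N:wait,E:car3-GO,S:wait,W:car4-GO | queues: N=0 E=2 S=0 W=1
Step 6 [EW]: N:wait,E:car5-GO,S:wait,W:car6-GO | queues: N=0 E=1 S=0 W=0
Step 7 [NS]: N:empty,E:wait,S:empty,W:wait | queues: N=0 E=1 S=0 W=0
Step 8 [NS]: N:empty,E:wait,S:empty,W:wait | queues: N=0 E=1 S=0 W=0
Step 9 [NS]: N:empty,E:wait,S:empty,W:wait | queues: N=0 E=1 S=0 W=0
Step 10 [NS]: N:empty,E:wait,S:empty,W:wait | queues: N=0 E=1 S=0 W=0
Step 11 [EW]: N:wait,E:car8-GO,S:wait,W:empty | queues: N=0 E=0 S=0 W=0
Car 6 crosses at step 6

6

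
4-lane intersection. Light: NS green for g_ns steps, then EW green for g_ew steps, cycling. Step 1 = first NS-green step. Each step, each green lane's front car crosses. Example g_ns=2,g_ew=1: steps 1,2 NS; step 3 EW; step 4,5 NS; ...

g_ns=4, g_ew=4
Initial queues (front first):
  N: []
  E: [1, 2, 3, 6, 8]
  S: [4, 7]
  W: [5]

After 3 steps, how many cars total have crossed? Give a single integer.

Answer: 2

Derivation:
Step 1 [NS]: N:empty,E:wait,S:car4-GO,W:wait | queues: N=0 E=5 S=1 W=1
Step 2 [NS]: N:empty,E:wait,S:car7-GO,W:wait | queues: N=0 E=5 S=0 W=1
Step 3 [NS]: N:empty,E:wait,S:empty,W:wait | queues: N=0 E=5 S=0 W=1
Cars crossed by step 3: 2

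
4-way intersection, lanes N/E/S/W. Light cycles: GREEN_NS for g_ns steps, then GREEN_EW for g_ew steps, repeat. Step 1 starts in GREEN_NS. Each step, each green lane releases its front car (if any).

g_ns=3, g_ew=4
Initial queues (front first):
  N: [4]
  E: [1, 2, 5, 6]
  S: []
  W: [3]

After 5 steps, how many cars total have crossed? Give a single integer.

Step 1 [NS]: N:car4-GO,E:wait,S:empty,W:wait | queues: N=0 E=4 S=0 W=1
Step 2 [NS]: N:empty,E:wait,S:empty,W:wait | queues: N=0 E=4 S=0 W=1
Step 3 [NS]: N:empty,E:wait,S:empty,W:wait | queues: N=0 E=4 S=0 W=1
Step 4 [EW]: N:wait,E:car1-GO,S:wait,W:car3-GO | queues: N=0 E=3 S=0 W=0
Step 5 [EW]: N:wait,E:car2-GO,S:wait,W:empty | queues: N=0 E=2 S=0 W=0
Cars crossed by step 5: 4

Answer: 4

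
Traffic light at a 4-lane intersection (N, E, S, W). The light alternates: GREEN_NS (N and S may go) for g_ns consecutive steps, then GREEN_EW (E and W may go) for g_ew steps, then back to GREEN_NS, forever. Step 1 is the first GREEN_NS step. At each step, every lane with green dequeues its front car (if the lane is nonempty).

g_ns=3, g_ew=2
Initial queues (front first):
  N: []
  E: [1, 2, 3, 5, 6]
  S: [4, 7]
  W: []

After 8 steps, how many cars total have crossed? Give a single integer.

Answer: 4

Derivation:
Step 1 [NS]: N:empty,E:wait,S:car4-GO,W:wait | queues: N=0 E=5 S=1 W=0
Step 2 [NS]: N:empty,E:wait,S:car7-GO,W:wait | queues: N=0 E=5 S=0 W=0
Step 3 [NS]: N:empty,E:wait,S:empty,W:wait | queues: N=0 E=5 S=0 W=0
Step 4 [EW]: N:wait,E:car1-GO,S:wait,W:empty | queues: N=0 E=4 S=0 W=0
Step 5 [EW]: N:wait,E:car2-GO,S:wait,W:empty | queues: N=0 E=3 S=0 W=0
Step 6 [NS]: N:empty,E:wait,S:empty,W:wait | queues: N=0 E=3 S=0 W=0
Step 7 [NS]: N:empty,E:wait,S:empty,W:wait | queues: N=0 E=3 S=0 W=0
Step 8 [NS]: N:empty,E:wait,S:empty,W:wait | queues: N=0 E=3 S=0 W=0
Cars crossed by step 8: 4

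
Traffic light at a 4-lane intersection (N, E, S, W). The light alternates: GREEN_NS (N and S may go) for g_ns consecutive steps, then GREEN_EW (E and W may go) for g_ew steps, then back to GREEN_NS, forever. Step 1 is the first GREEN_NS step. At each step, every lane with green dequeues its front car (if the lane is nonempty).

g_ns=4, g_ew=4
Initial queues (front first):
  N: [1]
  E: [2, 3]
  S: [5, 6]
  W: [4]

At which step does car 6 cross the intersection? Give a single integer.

Step 1 [NS]: N:car1-GO,E:wait,S:car5-GO,W:wait | queues: N=0 E=2 S=1 W=1
Step 2 [NS]: N:empty,E:wait,S:car6-GO,W:wait | queues: N=0 E=2 S=0 W=1
Step 3 [NS]: N:empty,E:wait,S:empty,W:wait | queues: N=0 E=2 S=0 W=1
Step 4 [NS]: N:empty,E:wait,S:empty,W:wait | queues: N=0 E=2 S=0 W=1
Step 5 [EW]: N:wait,E:car2-GO,S:wait,W:car4-GO | queues: N=0 E=1 S=0 W=0
Step 6 [EW]: N:wait,E:car3-GO,S:wait,W:empty | queues: N=0 E=0 S=0 W=0
Car 6 crosses at step 2

2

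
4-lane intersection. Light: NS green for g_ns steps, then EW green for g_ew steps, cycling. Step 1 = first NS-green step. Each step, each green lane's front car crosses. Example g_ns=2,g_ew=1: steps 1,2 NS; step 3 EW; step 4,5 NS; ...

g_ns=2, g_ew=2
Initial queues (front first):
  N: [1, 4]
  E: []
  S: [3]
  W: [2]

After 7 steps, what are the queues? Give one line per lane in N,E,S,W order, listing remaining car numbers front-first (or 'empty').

Step 1 [NS]: N:car1-GO,E:wait,S:car3-GO,W:wait | queues: N=1 E=0 S=0 W=1
Step 2 [NS]: N:car4-GO,E:wait,S:empty,W:wait | queues: N=0 E=0 S=0 W=1
Step 3 [EW]: N:wait,E:empty,S:wait,W:car2-GO | queues: N=0 E=0 S=0 W=0

N: empty
E: empty
S: empty
W: empty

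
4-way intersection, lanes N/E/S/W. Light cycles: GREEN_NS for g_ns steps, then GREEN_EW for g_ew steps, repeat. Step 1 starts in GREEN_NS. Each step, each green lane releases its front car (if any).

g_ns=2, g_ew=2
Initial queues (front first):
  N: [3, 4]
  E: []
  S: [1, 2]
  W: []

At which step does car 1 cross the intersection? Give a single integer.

Step 1 [NS]: N:car3-GO,E:wait,S:car1-GO,W:wait | queues: N=1 E=0 S=1 W=0
Step 2 [NS]: N:car4-GO,E:wait,S:car2-GO,W:wait | queues: N=0 E=0 S=0 W=0
Car 1 crosses at step 1

1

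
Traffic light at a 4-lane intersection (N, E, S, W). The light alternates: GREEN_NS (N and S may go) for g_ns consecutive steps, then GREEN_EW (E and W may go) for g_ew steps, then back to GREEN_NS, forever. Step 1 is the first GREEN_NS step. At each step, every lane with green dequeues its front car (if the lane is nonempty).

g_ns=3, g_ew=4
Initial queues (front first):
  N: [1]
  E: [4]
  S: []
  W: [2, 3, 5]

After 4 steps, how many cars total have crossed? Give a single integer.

Step 1 [NS]: N:car1-GO,E:wait,S:empty,W:wait | queues: N=0 E=1 S=0 W=3
Step 2 [NS]: N:empty,E:wait,S:empty,W:wait | queues: N=0 E=1 S=0 W=3
Step 3 [NS]: N:empty,E:wait,S:empty,W:wait | queues: N=0 E=1 S=0 W=3
Step 4 [EW]: N:wait,E:car4-GO,S:wait,W:car2-GO | queues: N=0 E=0 S=0 W=2
Cars crossed by step 4: 3

Answer: 3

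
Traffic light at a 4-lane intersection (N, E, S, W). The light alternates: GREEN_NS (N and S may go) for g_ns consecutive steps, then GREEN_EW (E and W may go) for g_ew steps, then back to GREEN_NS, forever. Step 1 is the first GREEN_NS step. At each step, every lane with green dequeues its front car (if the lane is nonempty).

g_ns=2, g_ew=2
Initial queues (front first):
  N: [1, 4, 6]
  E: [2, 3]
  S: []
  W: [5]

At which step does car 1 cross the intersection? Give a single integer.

Step 1 [NS]: N:car1-GO,E:wait,S:empty,W:wait | queues: N=2 E=2 S=0 W=1
Step 2 [NS]: N:car4-GO,E:wait,S:empty,W:wait | queues: N=1 E=2 S=0 W=1
Step 3 [EW]: N:wait,E:car2-GO,S:wait,W:car5-GO | queues: N=1 E=1 S=0 W=0
Step 4 [EW]: N:wait,E:car3-GO,S:wait,W:empty | queues: N=1 E=0 S=0 W=0
Step 5 [NS]: N:car6-GO,E:wait,S:empty,W:wait | queues: N=0 E=0 S=0 W=0
Car 1 crosses at step 1

1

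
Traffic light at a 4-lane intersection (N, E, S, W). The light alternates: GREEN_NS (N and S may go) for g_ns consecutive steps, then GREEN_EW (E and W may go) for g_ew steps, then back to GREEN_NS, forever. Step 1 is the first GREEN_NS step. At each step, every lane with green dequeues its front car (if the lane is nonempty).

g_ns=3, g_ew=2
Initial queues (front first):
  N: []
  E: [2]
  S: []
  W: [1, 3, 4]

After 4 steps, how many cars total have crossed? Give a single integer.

Answer: 2

Derivation:
Step 1 [NS]: N:empty,E:wait,S:empty,W:wait | queues: N=0 E=1 S=0 W=3
Step 2 [NS]: N:empty,E:wait,S:empty,W:wait | queues: N=0 E=1 S=0 W=3
Step 3 [NS]: N:empty,E:wait,S:empty,W:wait | queues: N=0 E=1 S=0 W=3
Step 4 [EW]: N:wait,E:car2-GO,S:wait,W:car1-GO | queues: N=0 E=0 S=0 W=2
Cars crossed by step 4: 2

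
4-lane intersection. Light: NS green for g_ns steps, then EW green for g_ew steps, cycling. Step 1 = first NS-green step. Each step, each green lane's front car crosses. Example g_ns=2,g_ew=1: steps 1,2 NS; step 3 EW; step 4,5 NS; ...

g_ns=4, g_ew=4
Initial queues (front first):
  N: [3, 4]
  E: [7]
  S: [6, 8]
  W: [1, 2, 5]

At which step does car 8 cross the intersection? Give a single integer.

Step 1 [NS]: N:car3-GO,E:wait,S:car6-GO,W:wait | queues: N=1 E=1 S=1 W=3
Step 2 [NS]: N:car4-GO,E:wait,S:car8-GO,W:wait | queues: N=0 E=1 S=0 W=3
Step 3 [NS]: N:empty,E:wait,S:empty,W:wait | queues: N=0 E=1 S=0 W=3
Step 4 [NS]: N:empty,E:wait,S:empty,W:wait | queues: N=0 E=1 S=0 W=3
Step 5 [EW]: N:wait,E:car7-GO,S:wait,W:car1-GO | queues: N=0 E=0 S=0 W=2
Step 6 [EW]: N:wait,E:empty,S:wait,W:car2-GO | queues: N=0 E=0 S=0 W=1
Step 7 [EW]: N:wait,E:empty,S:wait,W:car5-GO | queues: N=0 E=0 S=0 W=0
Car 8 crosses at step 2

2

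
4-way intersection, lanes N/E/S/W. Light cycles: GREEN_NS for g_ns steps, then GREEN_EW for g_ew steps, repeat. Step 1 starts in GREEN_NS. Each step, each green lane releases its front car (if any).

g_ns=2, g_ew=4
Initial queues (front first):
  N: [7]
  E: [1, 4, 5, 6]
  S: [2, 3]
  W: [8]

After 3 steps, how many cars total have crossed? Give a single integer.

Answer: 5

Derivation:
Step 1 [NS]: N:car7-GO,E:wait,S:car2-GO,W:wait | queues: N=0 E=4 S=1 W=1
Step 2 [NS]: N:empty,E:wait,S:car3-GO,W:wait | queues: N=0 E=4 S=0 W=1
Step 3 [EW]: N:wait,E:car1-GO,S:wait,W:car8-GO | queues: N=0 E=3 S=0 W=0
Cars crossed by step 3: 5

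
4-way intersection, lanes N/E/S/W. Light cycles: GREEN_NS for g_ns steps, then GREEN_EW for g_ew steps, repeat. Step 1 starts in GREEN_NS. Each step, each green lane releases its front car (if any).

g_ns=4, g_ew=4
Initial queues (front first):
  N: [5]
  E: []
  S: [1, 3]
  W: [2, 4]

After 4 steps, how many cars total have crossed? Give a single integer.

Answer: 3

Derivation:
Step 1 [NS]: N:car5-GO,E:wait,S:car1-GO,W:wait | queues: N=0 E=0 S=1 W=2
Step 2 [NS]: N:empty,E:wait,S:car3-GO,W:wait | queues: N=0 E=0 S=0 W=2
Step 3 [NS]: N:empty,E:wait,S:empty,W:wait | queues: N=0 E=0 S=0 W=2
Step 4 [NS]: N:empty,E:wait,S:empty,W:wait | queues: N=0 E=0 S=0 W=2
Cars crossed by step 4: 3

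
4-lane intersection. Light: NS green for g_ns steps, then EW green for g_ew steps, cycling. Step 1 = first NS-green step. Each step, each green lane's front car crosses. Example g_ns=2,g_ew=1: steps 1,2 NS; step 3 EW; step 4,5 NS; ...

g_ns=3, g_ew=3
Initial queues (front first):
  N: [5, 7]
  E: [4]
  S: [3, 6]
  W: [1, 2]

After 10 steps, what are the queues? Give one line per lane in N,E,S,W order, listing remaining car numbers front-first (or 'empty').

Step 1 [NS]: N:car5-GO,E:wait,S:car3-GO,W:wait | queues: N=1 E=1 S=1 W=2
Step 2 [NS]: N:car7-GO,E:wait,S:car6-GO,W:wait | queues: N=0 E=1 S=0 W=2
Step 3 [NS]: N:empty,E:wait,S:empty,W:wait | queues: N=0 E=1 S=0 W=2
Step 4 [EW]: N:wait,E:car4-GO,S:wait,W:car1-GO | queues: N=0 E=0 S=0 W=1
Step 5 [EW]: N:wait,E:empty,S:wait,W:car2-GO | queues: N=0 E=0 S=0 W=0

N: empty
E: empty
S: empty
W: empty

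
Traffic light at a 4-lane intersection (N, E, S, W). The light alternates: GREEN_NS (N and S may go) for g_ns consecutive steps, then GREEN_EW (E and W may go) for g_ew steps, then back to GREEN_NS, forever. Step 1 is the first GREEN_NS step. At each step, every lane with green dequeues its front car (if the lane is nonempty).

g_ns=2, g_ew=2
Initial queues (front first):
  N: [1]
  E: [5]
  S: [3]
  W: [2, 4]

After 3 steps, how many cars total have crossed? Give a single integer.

Step 1 [NS]: N:car1-GO,E:wait,S:car3-GO,W:wait | queues: N=0 E=1 S=0 W=2
Step 2 [NS]: N:empty,E:wait,S:empty,W:wait | queues: N=0 E=1 S=0 W=2
Step 3 [EW]: N:wait,E:car5-GO,S:wait,W:car2-GO | queues: N=0 E=0 S=0 W=1
Cars crossed by step 3: 4

Answer: 4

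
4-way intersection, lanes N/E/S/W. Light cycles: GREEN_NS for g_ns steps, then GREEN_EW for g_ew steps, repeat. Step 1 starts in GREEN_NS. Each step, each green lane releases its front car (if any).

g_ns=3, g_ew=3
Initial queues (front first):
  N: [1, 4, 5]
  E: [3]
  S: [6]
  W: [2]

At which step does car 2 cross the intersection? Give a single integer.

Step 1 [NS]: N:car1-GO,E:wait,S:car6-GO,W:wait | queues: N=2 E=1 S=0 W=1
Step 2 [NS]: N:car4-GO,E:wait,S:empty,W:wait | queues: N=1 E=1 S=0 W=1
Step 3 [NS]: N:car5-GO,E:wait,S:empty,W:wait | queues: N=0 E=1 S=0 W=1
Step 4 [EW]: N:wait,E:car3-GO,S:wait,W:car2-GO | queues: N=0 E=0 S=0 W=0
Car 2 crosses at step 4

4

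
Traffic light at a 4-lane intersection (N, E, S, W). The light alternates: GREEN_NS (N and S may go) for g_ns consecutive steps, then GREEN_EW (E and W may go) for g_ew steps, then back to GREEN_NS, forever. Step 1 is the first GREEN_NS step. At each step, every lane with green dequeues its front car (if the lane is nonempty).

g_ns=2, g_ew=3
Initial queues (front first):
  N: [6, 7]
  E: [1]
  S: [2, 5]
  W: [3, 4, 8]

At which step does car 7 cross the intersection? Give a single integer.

Step 1 [NS]: N:car6-GO,E:wait,S:car2-GO,W:wait | queues: N=1 E=1 S=1 W=3
Step 2 [NS]: N:car7-GO,E:wait,S:car5-GO,W:wait | queues: N=0 E=1 S=0 W=3
Step 3 [EW]: N:wait,E:car1-GO,S:wait,W:car3-GO | queues: N=0 E=0 S=0 W=2
Step 4 [EW]: N:wait,E:empty,S:wait,W:car4-GO | queues: N=0 E=0 S=0 W=1
Step 5 [EW]: N:wait,E:empty,S:wait,W:car8-GO | queues: N=0 E=0 S=0 W=0
Car 7 crosses at step 2

2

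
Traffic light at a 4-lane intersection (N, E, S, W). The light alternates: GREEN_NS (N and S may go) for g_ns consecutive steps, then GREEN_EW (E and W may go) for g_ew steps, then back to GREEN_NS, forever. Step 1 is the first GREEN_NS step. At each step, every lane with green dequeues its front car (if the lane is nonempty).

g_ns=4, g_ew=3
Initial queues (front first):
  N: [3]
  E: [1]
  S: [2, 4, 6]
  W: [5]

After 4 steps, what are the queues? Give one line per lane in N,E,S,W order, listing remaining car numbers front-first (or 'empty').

Step 1 [NS]: N:car3-GO,E:wait,S:car2-GO,W:wait | queues: N=0 E=1 S=2 W=1
Step 2 [NS]: N:empty,E:wait,S:car4-GO,W:wait | queues: N=0 E=1 S=1 W=1
Step 3 [NS]: N:empty,E:wait,S:car6-GO,W:wait | queues: N=0 E=1 S=0 W=1
Step 4 [NS]: N:empty,E:wait,S:empty,W:wait | queues: N=0 E=1 S=0 W=1

N: empty
E: 1
S: empty
W: 5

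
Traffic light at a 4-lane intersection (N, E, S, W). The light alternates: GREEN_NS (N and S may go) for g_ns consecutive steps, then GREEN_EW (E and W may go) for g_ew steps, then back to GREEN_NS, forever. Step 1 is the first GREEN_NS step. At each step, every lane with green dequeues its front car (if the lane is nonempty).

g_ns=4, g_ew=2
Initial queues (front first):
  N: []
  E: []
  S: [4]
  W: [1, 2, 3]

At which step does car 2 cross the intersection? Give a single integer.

Step 1 [NS]: N:empty,E:wait,S:car4-GO,W:wait | queues: N=0 E=0 S=0 W=3
Step 2 [NS]: N:empty,E:wait,S:empty,W:wait | queues: N=0 E=0 S=0 W=3
Step 3 [NS]: N:empty,E:wait,S:empty,W:wait | queues: N=0 E=0 S=0 W=3
Step 4 [NS]: N:empty,E:wait,S:empty,W:wait | queues: N=0 E=0 S=0 W=3
Step 5 [EW]: N:wait,E:empty,S:wait,W:car1-GO | queues: N=0 E=0 S=0 W=2
Step 6 [EW]: N:wait,E:empty,S:wait,W:car2-GO | queues: N=0 E=0 S=0 W=1
Step 7 [NS]: N:empty,E:wait,S:empty,W:wait | queues: N=0 E=0 S=0 W=1
Step 8 [NS]: N:empty,E:wait,S:empty,W:wait | queues: N=0 E=0 S=0 W=1
Step 9 [NS]: N:empty,E:wait,S:empty,W:wait | queues: N=0 E=0 S=0 W=1
Step 10 [NS]: N:empty,E:wait,S:empty,W:wait | queues: N=0 E=0 S=0 W=1
Step 11 [EW]: N:wait,E:empty,S:wait,W:car3-GO | queues: N=0 E=0 S=0 W=0
Car 2 crosses at step 6

6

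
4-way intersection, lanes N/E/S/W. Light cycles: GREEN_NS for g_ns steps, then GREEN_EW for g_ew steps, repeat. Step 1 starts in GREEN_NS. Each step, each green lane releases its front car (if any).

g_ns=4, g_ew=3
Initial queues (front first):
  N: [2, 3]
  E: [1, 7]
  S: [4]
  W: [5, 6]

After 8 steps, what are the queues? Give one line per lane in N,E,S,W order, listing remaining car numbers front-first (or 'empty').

Step 1 [NS]: N:car2-GO,E:wait,S:car4-GO,W:wait | queues: N=1 E=2 S=0 W=2
Step 2 [NS]: N:car3-GO,E:wait,S:empty,W:wait | queues: N=0 E=2 S=0 W=2
Step 3 [NS]: N:empty,E:wait,S:empty,W:wait | queues: N=0 E=2 S=0 W=2
Step 4 [NS]: N:empty,E:wait,S:empty,W:wait | queues: N=0 E=2 S=0 W=2
Step 5 [EW]: N:wait,E:car1-GO,S:wait,W:car5-GO | queues: N=0 E=1 S=0 W=1
Step 6 [EW]: N:wait,E:car7-GO,S:wait,W:car6-GO | queues: N=0 E=0 S=0 W=0

N: empty
E: empty
S: empty
W: empty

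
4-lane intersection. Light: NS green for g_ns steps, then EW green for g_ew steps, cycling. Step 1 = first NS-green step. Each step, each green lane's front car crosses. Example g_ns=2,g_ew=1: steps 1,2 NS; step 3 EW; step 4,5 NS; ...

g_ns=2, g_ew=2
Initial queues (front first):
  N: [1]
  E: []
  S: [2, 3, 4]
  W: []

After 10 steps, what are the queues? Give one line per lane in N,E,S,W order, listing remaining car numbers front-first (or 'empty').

Step 1 [NS]: N:car1-GO,E:wait,S:car2-GO,W:wait | queues: N=0 E=0 S=2 W=0
Step 2 [NS]: N:empty,E:wait,S:car3-GO,W:wait | queues: N=0 E=0 S=1 W=0
Step 3 [EW]: N:wait,E:empty,S:wait,W:empty | queues: N=0 E=0 S=1 W=0
Step 4 [EW]: N:wait,E:empty,S:wait,W:empty | queues: N=0 E=0 S=1 W=0
Step 5 [NS]: N:empty,E:wait,S:car4-GO,W:wait | queues: N=0 E=0 S=0 W=0

N: empty
E: empty
S: empty
W: empty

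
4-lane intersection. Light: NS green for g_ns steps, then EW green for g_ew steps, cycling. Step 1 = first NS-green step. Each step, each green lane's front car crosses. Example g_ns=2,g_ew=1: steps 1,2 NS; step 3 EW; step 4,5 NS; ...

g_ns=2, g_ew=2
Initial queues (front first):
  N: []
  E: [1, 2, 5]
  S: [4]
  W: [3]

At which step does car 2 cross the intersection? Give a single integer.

Step 1 [NS]: N:empty,E:wait,S:car4-GO,W:wait | queues: N=0 E=3 S=0 W=1
Step 2 [NS]: N:empty,E:wait,S:empty,W:wait | queues: N=0 E=3 S=0 W=1
Step 3 [EW]: N:wait,E:car1-GO,S:wait,W:car3-GO | queues: N=0 E=2 S=0 W=0
Step 4 [EW]: N:wait,E:car2-GO,S:wait,W:empty | queues: N=0 E=1 S=0 W=0
Step 5 [NS]: N:empty,E:wait,S:empty,W:wait | queues: N=0 E=1 S=0 W=0
Step 6 [NS]: N:empty,E:wait,S:empty,W:wait | queues: N=0 E=1 S=0 W=0
Step 7 [EW]: N:wait,E:car5-GO,S:wait,W:empty | queues: N=0 E=0 S=0 W=0
Car 2 crosses at step 4

4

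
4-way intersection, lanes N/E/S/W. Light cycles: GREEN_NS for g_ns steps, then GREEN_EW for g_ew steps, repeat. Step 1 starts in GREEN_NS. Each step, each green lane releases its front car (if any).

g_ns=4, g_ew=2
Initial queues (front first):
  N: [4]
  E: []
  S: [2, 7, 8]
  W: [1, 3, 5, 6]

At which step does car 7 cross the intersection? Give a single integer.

Step 1 [NS]: N:car4-GO,E:wait,S:car2-GO,W:wait | queues: N=0 E=0 S=2 W=4
Step 2 [NS]: N:empty,E:wait,S:car7-GO,W:wait | queues: N=0 E=0 S=1 W=4
Step 3 [NS]: N:empty,E:wait,S:car8-GO,W:wait | queues: N=0 E=0 S=0 W=4
Step 4 [NS]: N:empty,E:wait,S:empty,W:wait | queues: N=0 E=0 S=0 W=4
Step 5 [EW]: N:wait,E:empty,S:wait,W:car1-GO | queues: N=0 E=0 S=0 W=3
Step 6 [EW]: N:wait,E:empty,S:wait,W:car3-GO | queues: N=0 E=0 S=0 W=2
Step 7 [NS]: N:empty,E:wait,S:empty,W:wait | queues: N=0 E=0 S=0 W=2
Step 8 [NS]: N:empty,E:wait,S:empty,W:wait | queues: N=0 E=0 S=0 W=2
Step 9 [NS]: N:empty,E:wait,S:empty,W:wait | queues: N=0 E=0 S=0 W=2
Step 10 [NS]: N:empty,E:wait,S:empty,W:wait | queues: N=0 E=0 S=0 W=2
Step 11 [EW]: N:wait,E:empty,S:wait,W:car5-GO | queues: N=0 E=0 S=0 W=1
Step 12 [EW]: N:wait,E:empty,S:wait,W:car6-GO | queues: N=0 E=0 S=0 W=0
Car 7 crosses at step 2

2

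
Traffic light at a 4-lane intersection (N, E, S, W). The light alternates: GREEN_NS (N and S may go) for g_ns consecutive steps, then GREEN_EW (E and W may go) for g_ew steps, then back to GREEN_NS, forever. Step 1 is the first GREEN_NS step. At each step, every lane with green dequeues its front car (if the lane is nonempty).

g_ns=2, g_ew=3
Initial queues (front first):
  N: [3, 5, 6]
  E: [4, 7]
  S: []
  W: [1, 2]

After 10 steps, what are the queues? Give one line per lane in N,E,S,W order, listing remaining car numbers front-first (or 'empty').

Step 1 [NS]: N:car3-GO,E:wait,S:empty,W:wait | queues: N=2 E=2 S=0 W=2
Step 2 [NS]: N:car5-GO,E:wait,S:empty,W:wait | queues: N=1 E=2 S=0 W=2
Step 3 [EW]: N:wait,E:car4-GO,S:wait,W:car1-GO | queues: N=1 E=1 S=0 W=1
Step 4 [EW]: N:wait,E:car7-GO,S:wait,W:car2-GO | queues: N=1 E=0 S=0 W=0
Step 5 [EW]: N:wait,E:empty,S:wait,W:empty | queues: N=1 E=0 S=0 W=0
Step 6 [NS]: N:car6-GO,E:wait,S:empty,W:wait | queues: N=0 E=0 S=0 W=0

N: empty
E: empty
S: empty
W: empty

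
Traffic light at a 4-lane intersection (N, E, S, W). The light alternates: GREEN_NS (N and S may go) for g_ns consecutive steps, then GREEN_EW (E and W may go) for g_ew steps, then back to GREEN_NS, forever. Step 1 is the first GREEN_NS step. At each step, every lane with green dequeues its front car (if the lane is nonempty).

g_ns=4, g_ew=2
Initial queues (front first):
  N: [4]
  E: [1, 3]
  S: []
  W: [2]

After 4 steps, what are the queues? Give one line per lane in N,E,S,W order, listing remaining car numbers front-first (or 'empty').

Step 1 [NS]: N:car4-GO,E:wait,S:empty,W:wait | queues: N=0 E=2 S=0 W=1
Step 2 [NS]: N:empty,E:wait,S:empty,W:wait | queues: N=0 E=2 S=0 W=1
Step 3 [NS]: N:empty,E:wait,S:empty,W:wait | queues: N=0 E=2 S=0 W=1
Step 4 [NS]: N:empty,E:wait,S:empty,W:wait | queues: N=0 E=2 S=0 W=1

N: empty
E: 1 3
S: empty
W: 2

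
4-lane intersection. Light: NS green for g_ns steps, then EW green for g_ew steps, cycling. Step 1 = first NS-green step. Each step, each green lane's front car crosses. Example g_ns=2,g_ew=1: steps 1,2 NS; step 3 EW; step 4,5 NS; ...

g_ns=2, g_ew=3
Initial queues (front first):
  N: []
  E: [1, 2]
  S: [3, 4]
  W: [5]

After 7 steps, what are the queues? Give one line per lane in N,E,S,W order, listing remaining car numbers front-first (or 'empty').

Step 1 [NS]: N:empty,E:wait,S:car3-GO,W:wait | queues: N=0 E=2 S=1 W=1
Step 2 [NS]: N:empty,E:wait,S:car4-GO,W:wait | queues: N=0 E=2 S=0 W=1
Step 3 [EW]: N:wait,E:car1-GO,S:wait,W:car5-GO | queues: N=0 E=1 S=0 W=0
Step 4 [EW]: N:wait,E:car2-GO,S:wait,W:empty | queues: N=0 E=0 S=0 W=0

N: empty
E: empty
S: empty
W: empty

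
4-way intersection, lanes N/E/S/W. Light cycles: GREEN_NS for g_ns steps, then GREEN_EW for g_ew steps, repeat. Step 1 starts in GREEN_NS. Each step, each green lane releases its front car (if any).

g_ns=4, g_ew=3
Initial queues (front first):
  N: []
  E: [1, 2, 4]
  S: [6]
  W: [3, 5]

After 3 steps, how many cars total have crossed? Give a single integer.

Step 1 [NS]: N:empty,E:wait,S:car6-GO,W:wait | queues: N=0 E=3 S=0 W=2
Step 2 [NS]: N:empty,E:wait,S:empty,W:wait | queues: N=0 E=3 S=0 W=2
Step 3 [NS]: N:empty,E:wait,S:empty,W:wait | queues: N=0 E=3 S=0 W=2
Cars crossed by step 3: 1

Answer: 1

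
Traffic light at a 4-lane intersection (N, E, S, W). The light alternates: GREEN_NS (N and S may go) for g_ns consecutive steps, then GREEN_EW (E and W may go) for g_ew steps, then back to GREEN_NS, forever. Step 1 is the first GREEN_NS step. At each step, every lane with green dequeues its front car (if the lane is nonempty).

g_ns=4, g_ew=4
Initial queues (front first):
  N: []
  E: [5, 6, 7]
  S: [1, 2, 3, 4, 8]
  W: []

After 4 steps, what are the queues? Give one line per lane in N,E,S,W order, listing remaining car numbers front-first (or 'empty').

Step 1 [NS]: N:empty,E:wait,S:car1-GO,W:wait | queues: N=0 E=3 S=4 W=0
Step 2 [NS]: N:empty,E:wait,S:car2-GO,W:wait | queues: N=0 E=3 S=3 W=0
Step 3 [NS]: N:empty,E:wait,S:car3-GO,W:wait | queues: N=0 E=3 S=2 W=0
Step 4 [NS]: N:empty,E:wait,S:car4-GO,W:wait | queues: N=0 E=3 S=1 W=0

N: empty
E: 5 6 7
S: 8
W: empty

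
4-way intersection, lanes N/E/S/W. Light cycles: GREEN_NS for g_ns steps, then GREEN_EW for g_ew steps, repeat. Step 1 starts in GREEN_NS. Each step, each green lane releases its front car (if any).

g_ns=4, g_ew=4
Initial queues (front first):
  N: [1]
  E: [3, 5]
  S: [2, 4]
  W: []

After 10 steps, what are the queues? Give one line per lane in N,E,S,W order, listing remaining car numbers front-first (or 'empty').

Step 1 [NS]: N:car1-GO,E:wait,S:car2-GO,W:wait | queues: N=0 E=2 S=1 W=0
Step 2 [NS]: N:empty,E:wait,S:car4-GO,W:wait | queues: N=0 E=2 S=0 W=0
Step 3 [NS]: N:empty,E:wait,S:empty,W:wait | queues: N=0 E=2 S=0 W=0
Step 4 [NS]: N:empty,E:wait,S:empty,W:wait | queues: N=0 E=2 S=0 W=0
Step 5 [EW]: N:wait,E:car3-GO,S:wait,W:empty | queues: N=0 E=1 S=0 W=0
Step 6 [EW]: N:wait,E:car5-GO,S:wait,W:empty | queues: N=0 E=0 S=0 W=0

N: empty
E: empty
S: empty
W: empty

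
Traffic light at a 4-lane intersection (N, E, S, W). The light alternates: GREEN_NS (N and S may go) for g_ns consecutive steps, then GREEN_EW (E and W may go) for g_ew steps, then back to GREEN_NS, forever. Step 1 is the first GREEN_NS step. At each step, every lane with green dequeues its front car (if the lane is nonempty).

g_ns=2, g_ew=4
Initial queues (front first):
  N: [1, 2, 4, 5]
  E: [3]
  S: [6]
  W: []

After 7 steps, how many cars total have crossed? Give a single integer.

Answer: 5

Derivation:
Step 1 [NS]: N:car1-GO,E:wait,S:car6-GO,W:wait | queues: N=3 E=1 S=0 W=0
Step 2 [NS]: N:car2-GO,E:wait,S:empty,W:wait | queues: N=2 E=1 S=0 W=0
Step 3 [EW]: N:wait,E:car3-GO,S:wait,W:empty | queues: N=2 E=0 S=0 W=0
Step 4 [EW]: N:wait,E:empty,S:wait,W:empty | queues: N=2 E=0 S=0 W=0
Step 5 [EW]: N:wait,E:empty,S:wait,W:empty | queues: N=2 E=0 S=0 W=0
Step 6 [EW]: N:wait,E:empty,S:wait,W:empty | queues: N=2 E=0 S=0 W=0
Step 7 [NS]: N:car4-GO,E:wait,S:empty,W:wait | queues: N=1 E=0 S=0 W=0
Cars crossed by step 7: 5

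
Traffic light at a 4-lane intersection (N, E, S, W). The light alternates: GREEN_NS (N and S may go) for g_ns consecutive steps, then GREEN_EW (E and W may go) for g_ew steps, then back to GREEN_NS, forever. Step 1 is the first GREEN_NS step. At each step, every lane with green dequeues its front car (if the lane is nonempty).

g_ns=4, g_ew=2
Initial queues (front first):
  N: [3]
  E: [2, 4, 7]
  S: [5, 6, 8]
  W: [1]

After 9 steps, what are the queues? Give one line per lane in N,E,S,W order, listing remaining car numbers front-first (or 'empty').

Step 1 [NS]: N:car3-GO,E:wait,S:car5-GO,W:wait | queues: N=0 E=3 S=2 W=1
Step 2 [NS]: N:empty,E:wait,S:car6-GO,W:wait | queues: N=0 E=3 S=1 W=1
Step 3 [NS]: N:empty,E:wait,S:car8-GO,W:wait | queues: N=0 E=3 S=0 W=1
Step 4 [NS]: N:empty,E:wait,S:empty,W:wait | queues: N=0 E=3 S=0 W=1
Step 5 [EW]: N:wait,E:car2-GO,S:wait,W:car1-GO | queues: N=0 E=2 S=0 W=0
Step 6 [EW]: N:wait,E:car4-GO,S:wait,W:empty | queues: N=0 E=1 S=0 W=0
Step 7 [NS]: N:empty,E:wait,S:empty,W:wait | queues: N=0 E=1 S=0 W=0
Step 8 [NS]: N:empty,E:wait,S:empty,W:wait | queues: N=0 E=1 S=0 W=0
Step 9 [NS]: N:empty,E:wait,S:empty,W:wait | queues: N=0 E=1 S=0 W=0

N: empty
E: 7
S: empty
W: empty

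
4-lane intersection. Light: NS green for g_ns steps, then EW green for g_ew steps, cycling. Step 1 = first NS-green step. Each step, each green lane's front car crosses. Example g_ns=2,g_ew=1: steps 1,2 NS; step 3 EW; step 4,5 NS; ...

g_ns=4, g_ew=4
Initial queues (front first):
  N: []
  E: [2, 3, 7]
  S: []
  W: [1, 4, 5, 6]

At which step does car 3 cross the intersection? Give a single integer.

Step 1 [NS]: N:empty,E:wait,S:empty,W:wait | queues: N=0 E=3 S=0 W=4
Step 2 [NS]: N:empty,E:wait,S:empty,W:wait | queues: N=0 E=3 S=0 W=4
Step 3 [NS]: N:empty,E:wait,S:empty,W:wait | queues: N=0 E=3 S=0 W=4
Step 4 [NS]: N:empty,E:wait,S:empty,W:wait | queues: N=0 E=3 S=0 W=4
Step 5 [EW]: N:wait,E:car2-GO,S:wait,W:car1-GO | queues: N=0 E=2 S=0 W=3
Step 6 [EW]: N:wait,E:car3-GO,S:wait,W:car4-GO | queues: N=0 E=1 S=0 W=2
Step 7 [EW]: N:wait,E:car7-GO,S:wait,W:car5-GO | queues: N=0 E=0 S=0 W=1
Step 8 [EW]: N:wait,E:empty,S:wait,W:car6-GO | queues: N=0 E=0 S=0 W=0
Car 3 crosses at step 6

6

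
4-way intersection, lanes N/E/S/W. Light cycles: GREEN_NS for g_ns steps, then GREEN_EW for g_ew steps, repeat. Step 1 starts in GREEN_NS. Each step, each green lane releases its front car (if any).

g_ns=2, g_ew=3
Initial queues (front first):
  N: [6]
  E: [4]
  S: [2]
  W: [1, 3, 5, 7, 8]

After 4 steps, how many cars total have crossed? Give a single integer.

Step 1 [NS]: N:car6-GO,E:wait,S:car2-GO,W:wait | queues: N=0 E=1 S=0 W=5
Step 2 [NS]: N:empty,E:wait,S:empty,W:wait | queues: N=0 E=1 S=0 W=5
Step 3 [EW]: N:wait,E:car4-GO,S:wait,W:car1-GO | queues: N=0 E=0 S=0 W=4
Step 4 [EW]: N:wait,E:empty,S:wait,W:car3-GO | queues: N=0 E=0 S=0 W=3
Cars crossed by step 4: 5

Answer: 5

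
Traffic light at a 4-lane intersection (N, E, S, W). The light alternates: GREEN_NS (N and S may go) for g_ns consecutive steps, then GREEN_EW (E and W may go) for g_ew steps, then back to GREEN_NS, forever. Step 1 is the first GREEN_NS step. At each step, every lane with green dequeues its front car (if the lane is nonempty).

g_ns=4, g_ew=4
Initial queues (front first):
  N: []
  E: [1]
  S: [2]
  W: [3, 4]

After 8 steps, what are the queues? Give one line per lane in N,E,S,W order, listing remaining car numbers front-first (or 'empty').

Step 1 [NS]: N:empty,E:wait,S:car2-GO,W:wait | queues: N=0 E=1 S=0 W=2
Step 2 [NS]: N:empty,E:wait,S:empty,W:wait | queues: N=0 E=1 S=0 W=2
Step 3 [NS]: N:empty,E:wait,S:empty,W:wait | queues: N=0 E=1 S=0 W=2
Step 4 [NS]: N:empty,E:wait,S:empty,W:wait | queues: N=0 E=1 S=0 W=2
Step 5 [EW]: N:wait,E:car1-GO,S:wait,W:car3-GO | queues: N=0 E=0 S=0 W=1
Step 6 [EW]: N:wait,E:empty,S:wait,W:car4-GO | queues: N=0 E=0 S=0 W=0

N: empty
E: empty
S: empty
W: empty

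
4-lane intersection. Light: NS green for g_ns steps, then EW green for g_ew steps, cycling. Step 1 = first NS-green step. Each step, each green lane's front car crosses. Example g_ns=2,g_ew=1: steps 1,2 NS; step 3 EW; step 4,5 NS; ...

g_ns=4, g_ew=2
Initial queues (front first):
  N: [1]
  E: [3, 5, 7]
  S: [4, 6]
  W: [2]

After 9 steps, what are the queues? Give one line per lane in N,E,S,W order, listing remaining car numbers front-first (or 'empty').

Step 1 [NS]: N:car1-GO,E:wait,S:car4-GO,W:wait | queues: N=0 E=3 S=1 W=1
Step 2 [NS]: N:empty,E:wait,S:car6-GO,W:wait | queues: N=0 E=3 S=0 W=1
Step 3 [NS]: N:empty,E:wait,S:empty,W:wait | queues: N=0 E=3 S=0 W=1
Step 4 [NS]: N:empty,E:wait,S:empty,W:wait | queues: N=0 E=3 S=0 W=1
Step 5 [EW]: N:wait,E:car3-GO,S:wait,W:car2-GO | queues: N=0 E=2 S=0 W=0
Step 6 [EW]: N:wait,E:car5-GO,S:wait,W:empty | queues: N=0 E=1 S=0 W=0
Step 7 [NS]: N:empty,E:wait,S:empty,W:wait | queues: N=0 E=1 S=0 W=0
Step 8 [NS]: N:empty,E:wait,S:empty,W:wait | queues: N=0 E=1 S=0 W=0
Step 9 [NS]: N:empty,E:wait,S:empty,W:wait | queues: N=0 E=1 S=0 W=0

N: empty
E: 7
S: empty
W: empty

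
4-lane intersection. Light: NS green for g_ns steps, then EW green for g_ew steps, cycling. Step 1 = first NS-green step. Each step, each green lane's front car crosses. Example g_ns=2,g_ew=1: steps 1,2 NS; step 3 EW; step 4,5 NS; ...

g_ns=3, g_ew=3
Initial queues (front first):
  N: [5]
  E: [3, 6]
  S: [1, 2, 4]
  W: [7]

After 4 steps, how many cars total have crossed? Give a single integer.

Step 1 [NS]: N:car5-GO,E:wait,S:car1-GO,W:wait | queues: N=0 E=2 S=2 W=1
Step 2 [NS]: N:empty,E:wait,S:car2-GO,W:wait | queues: N=0 E=2 S=1 W=1
Step 3 [NS]: N:empty,E:wait,S:car4-GO,W:wait | queues: N=0 E=2 S=0 W=1
Step 4 [EW]: N:wait,E:car3-GO,S:wait,W:car7-GO | queues: N=0 E=1 S=0 W=0
Cars crossed by step 4: 6

Answer: 6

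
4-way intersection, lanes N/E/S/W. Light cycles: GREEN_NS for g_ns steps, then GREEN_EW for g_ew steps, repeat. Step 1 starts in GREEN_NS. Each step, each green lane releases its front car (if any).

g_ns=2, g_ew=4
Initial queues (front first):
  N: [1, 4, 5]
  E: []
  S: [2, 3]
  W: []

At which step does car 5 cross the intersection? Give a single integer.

Step 1 [NS]: N:car1-GO,E:wait,S:car2-GO,W:wait | queues: N=2 E=0 S=1 W=0
Step 2 [NS]: N:car4-GO,E:wait,S:car3-GO,W:wait | queues: N=1 E=0 S=0 W=0
Step 3 [EW]: N:wait,E:empty,S:wait,W:empty | queues: N=1 E=0 S=0 W=0
Step 4 [EW]: N:wait,E:empty,S:wait,W:empty | queues: N=1 E=0 S=0 W=0
Step 5 [EW]: N:wait,E:empty,S:wait,W:empty | queues: N=1 E=0 S=0 W=0
Step 6 [EW]: N:wait,E:empty,S:wait,W:empty | queues: N=1 E=0 S=0 W=0
Step 7 [NS]: N:car5-GO,E:wait,S:empty,W:wait | queues: N=0 E=0 S=0 W=0
Car 5 crosses at step 7

7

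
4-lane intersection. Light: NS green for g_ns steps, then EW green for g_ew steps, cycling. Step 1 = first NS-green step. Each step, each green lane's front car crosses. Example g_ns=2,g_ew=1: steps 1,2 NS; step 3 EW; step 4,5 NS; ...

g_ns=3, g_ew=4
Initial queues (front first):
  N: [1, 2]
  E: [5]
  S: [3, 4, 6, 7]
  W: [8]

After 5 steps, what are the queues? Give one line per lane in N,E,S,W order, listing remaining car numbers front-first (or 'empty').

Step 1 [NS]: N:car1-GO,E:wait,S:car3-GO,W:wait | queues: N=1 E=1 S=3 W=1
Step 2 [NS]: N:car2-GO,E:wait,S:car4-GO,W:wait | queues: N=0 E=1 S=2 W=1
Step 3 [NS]: N:empty,E:wait,S:car6-GO,W:wait | queues: N=0 E=1 S=1 W=1
Step 4 [EW]: N:wait,E:car5-GO,S:wait,W:car8-GO | queues: N=0 E=0 S=1 W=0
Step 5 [EW]: N:wait,E:empty,S:wait,W:empty | queues: N=0 E=0 S=1 W=0

N: empty
E: empty
S: 7
W: empty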